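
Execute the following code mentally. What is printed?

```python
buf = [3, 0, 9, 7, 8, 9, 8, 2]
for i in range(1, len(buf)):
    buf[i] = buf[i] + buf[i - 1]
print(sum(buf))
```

190

i=1: buf[1] = 0+3 = 3 → [3, 3, 9, 7, 8, 9, 8, 2]
i=2: buf[2] = 9+3 = 12 → [3, 3, 12, 7, 8, 9, 8, 2]
i=3: buf[3] = 7+12 = 19 → [3, 3, 12, 19, 8, 9, 8, 2]
i=4: buf[4] = 8+19 = 27 → [3, 3, 12, 19, 27, 9, 8, 2]
i=5: buf[5] = 9+27 = 36 → [3, 3, 12, 19, 27, 36, 8, 2]
i=6: buf[6] = 8+36 = 44 → [3, 3, 12, 19, 27, 36, 44, 2]
i=7: buf[7] = 2+44 = 46 → [3, 3, 12, 19, 27, 36, 44, 46]
sum = 190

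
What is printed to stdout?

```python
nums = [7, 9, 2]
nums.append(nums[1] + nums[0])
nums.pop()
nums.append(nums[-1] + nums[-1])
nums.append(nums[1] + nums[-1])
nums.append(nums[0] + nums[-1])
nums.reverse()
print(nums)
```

append nums[1]+nums[0] = 9+7 = 16 → [7, 9, 2, 16]
pop() removes 16 → [7, 9, 2]
append nums[-1]+nums[-1] = 2+2 = 4 → [7, 9, 2, 4]
append nums[1]+nums[-1] = 9+4 = 13 → [7, 9, 2, 4, 13]
append nums[0]+nums[-1] = 7+13 = 20 → [7, 9, 2, 4, 13, 20]
reverse → [20, 13, 4, 2, 9, 7]

[20, 13, 4, 2, 9, 7]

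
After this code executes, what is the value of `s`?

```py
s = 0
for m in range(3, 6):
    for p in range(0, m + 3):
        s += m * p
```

m=3,p=0: s = 0+0 = 0
m=3,p=1: s = 0+3 = 3
m=3,p=2: s = 3+6 = 9
m=3,p=3: s = 9+9 = 18
m=3,p=4: s = 18+12 = 30
m=3,p=5: s = 30+15 = 45
m=4,p=0: s = 45+0 = 45
m=4,p=1: s = 45+4 = 49
m=4,p=2: s = 49+8 = 57
m=4,p=3: s = 57+12 = 69
m=4,p=4: s = 69+16 = 85
m=4,p=5: s = 85+20 = 105
m=4,p=6: s = 105+24 = 129
m=5,p=0: s = 129+0 = 129
m=5,p=1: s = 129+5 = 134
m=5,p=2: s = 134+10 = 144
m=5,p=3: s = 144+15 = 159
m=5,p=4: s = 159+20 = 179
m=5,p=5: s = 179+25 = 204
m=5,p=6: s = 204+30 = 234
m=5,p=7: s = 234+35 = 269

269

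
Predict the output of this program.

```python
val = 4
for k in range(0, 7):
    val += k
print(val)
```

k=0: val = 4+0 = 4
k=1: val = 4+1 = 5
k=2: val = 5+2 = 7
k=3: val = 7+3 = 10
k=4: val = 10+4 = 14
k=5: val = 14+5 = 19
k=6: val = 19+6 = 25

25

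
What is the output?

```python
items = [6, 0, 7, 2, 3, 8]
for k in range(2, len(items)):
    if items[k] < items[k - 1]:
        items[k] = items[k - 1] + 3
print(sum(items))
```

52

k=2: 7>=0, unchanged → [6, 0, 7, 2, 3, 8]
k=3: 2<7, items[3] = 7+3 = 10 → [6, 0, 7, 10, 3, 8]
k=4: 3<10, items[4] = 10+3 = 13 → [6, 0, 7, 10, 13, 8]
k=5: 8<13, items[5] = 13+3 = 16 → [6, 0, 7, 10, 13, 16]
sum = 52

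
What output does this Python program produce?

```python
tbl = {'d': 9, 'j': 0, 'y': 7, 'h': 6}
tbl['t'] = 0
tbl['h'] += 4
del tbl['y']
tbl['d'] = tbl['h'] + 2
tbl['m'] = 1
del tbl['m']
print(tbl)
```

tbl['t'] = 0 → {'d': 9, 'j': 0, 'y': 7, 'h': 6, 't': 0}
tbl['h'] = 6+4 = 10 → {'d': 9, 'j': 0, 'y': 7, 'h': 10, 't': 0}
del 'y' → {'d': 9, 'j': 0, 'h': 10, 't': 0}
tbl['d'] = tbl['h']+2 = 12 → {'d': 12, 'j': 0, 'h': 10, 't': 0}
tbl['m'] = 1 → {'d': 12, 'j': 0, 'h': 10, 't': 0, 'm': 1}
del 'm' → {'d': 12, 'j': 0, 'h': 10, 't': 0}

{'d': 12, 'j': 0, 'h': 10, 't': 0}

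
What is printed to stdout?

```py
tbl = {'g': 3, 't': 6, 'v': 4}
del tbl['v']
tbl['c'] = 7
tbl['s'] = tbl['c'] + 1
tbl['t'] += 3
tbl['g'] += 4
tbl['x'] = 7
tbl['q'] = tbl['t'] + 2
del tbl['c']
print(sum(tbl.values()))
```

42

del 'v' → {'g': 3, 't': 6}
tbl['c'] = 7 → {'g': 3, 't': 6, 'c': 7}
tbl['s'] = tbl['c']+1 = 8 → {'g': 3, 't': 6, 'c': 7, 's': 8}
tbl['t'] = 6+3 = 9 → {'g': 3, 't': 9, 'c': 7, 's': 8}
tbl['g'] = 3+4 = 7 → {'g': 7, 't': 9, 'c': 7, 's': 8}
tbl['x'] = 7 → {'g': 7, 't': 9, 'c': 7, 's': 8, 'x': 7}
tbl['q'] = tbl['t']+2 = 11 → {'g': 7, 't': 9, 'c': 7, 's': 8, 'x': 7, 'q': 11}
del 'c' → {'g': 7, 't': 9, 's': 8, 'x': 7, 'q': 11}
sum of values = 42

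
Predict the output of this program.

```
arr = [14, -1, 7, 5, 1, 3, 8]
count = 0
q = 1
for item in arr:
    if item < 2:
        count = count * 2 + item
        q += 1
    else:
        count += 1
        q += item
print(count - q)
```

-31

item=14: not <2, count = 0+1 = 1; q=15
item=-1: <2, count = 1*2+(-1) = 1; q=16
item=7: not <2, count = 1+1 = 2; q=23
item=5: not <2, count = 2+1 = 3; q=28
item=1: <2, count = 3*2+1 = 7; q=29
item=3: not <2, count = 7+1 = 8; q=32
item=8: not <2, count = 8+1 = 9; q=40
count-q = 9-40 = -31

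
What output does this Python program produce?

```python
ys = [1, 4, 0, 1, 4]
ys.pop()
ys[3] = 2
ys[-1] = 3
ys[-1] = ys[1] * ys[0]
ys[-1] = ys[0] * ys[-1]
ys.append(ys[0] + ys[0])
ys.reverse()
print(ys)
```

[2, 4, 0, 4, 1]

pop() removes 4 → [1, 4, 0, 1]
ys[3] = 2 → [1, 4, 0, 2]
ys[-1] = 3 → [1, 4, 0, 3]
ys[-1] = ys[1]*ys[0] = 4*1 = 4 → [1, 4, 0, 4]
ys[-1] = ys[0]*ys[-1] = 1*4 = 4 → [1, 4, 0, 4]
append ys[0]+ys[0] = 1+1 = 2 → [1, 4, 0, 4, 2]
reverse → [2, 4, 0, 4, 1]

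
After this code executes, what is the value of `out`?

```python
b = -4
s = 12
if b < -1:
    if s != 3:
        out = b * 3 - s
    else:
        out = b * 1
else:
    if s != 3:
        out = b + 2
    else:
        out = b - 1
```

-24

b=-4, s=12
b < -1 is True; s != 3 is True
→ out = b * 3 - s = -24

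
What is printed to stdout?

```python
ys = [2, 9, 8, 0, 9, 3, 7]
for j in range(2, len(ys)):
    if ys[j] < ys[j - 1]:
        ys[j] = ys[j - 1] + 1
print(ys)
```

[2, 9, 10, 11, 12, 13, 14]

j=2: 8<9, ys[2] = 9+1 = 10 → [2, 9, 10, 0, 9, 3, 7]
j=3: 0<10, ys[3] = 10+1 = 11 → [2, 9, 10, 11, 9, 3, 7]
j=4: 9<11, ys[4] = 11+1 = 12 → [2, 9, 10, 11, 12, 3, 7]
j=5: 3<12, ys[5] = 12+1 = 13 → [2, 9, 10, 11, 12, 13, 7]
j=6: 7<13, ys[6] = 13+1 = 14 → [2, 9, 10, 11, 12, 13, 14]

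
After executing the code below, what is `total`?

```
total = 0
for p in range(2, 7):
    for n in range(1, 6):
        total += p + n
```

p=2,n=1: total = 0+3 = 3
p=2,n=2: total = 3+4 = 7
p=2,n=3: total = 7+5 = 12
p=2,n=4: total = 12+6 = 18
p=2,n=5: total = 18+7 = 25
p=3,n=1: total = 25+4 = 29
p=3,n=2: total = 29+5 = 34
p=3,n=3: total = 34+6 = 40
p=3,n=4: total = 40+7 = 47
p=3,n=5: total = 47+8 = 55
p=4,n=1: total = 55+5 = 60
p=4,n=2: total = 60+6 = 66
p=4,n=3: total = 66+7 = 73
p=4,n=4: total = 73+8 = 81
p=4,n=5: total = 81+9 = 90
p=5,n=1: total = 90+6 = 96
p=5,n=2: total = 96+7 = 103
p=5,n=3: total = 103+8 = 111
p=5,n=4: total = 111+9 = 120
p=5,n=5: total = 120+10 = 130
p=6,n=1: total = 130+7 = 137
p=6,n=2: total = 137+8 = 145
p=6,n=3: total = 145+9 = 154
p=6,n=4: total = 154+10 = 164
p=6,n=5: total = 164+11 = 175

175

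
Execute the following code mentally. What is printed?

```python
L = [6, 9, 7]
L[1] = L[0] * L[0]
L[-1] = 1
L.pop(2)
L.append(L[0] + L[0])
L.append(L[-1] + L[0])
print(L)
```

L[1] = L[0]*L[0] = 6*6 = 36 → [6, 36, 7]
L[-1] = 1 → [6, 36, 1]
pop(2) removes 1 → [6, 36]
append L[0]+L[0] = 6+6 = 12 → [6, 36, 12]
append L[-1]+L[0] = 12+6 = 18 → [6, 36, 12, 18]

[6, 36, 12, 18]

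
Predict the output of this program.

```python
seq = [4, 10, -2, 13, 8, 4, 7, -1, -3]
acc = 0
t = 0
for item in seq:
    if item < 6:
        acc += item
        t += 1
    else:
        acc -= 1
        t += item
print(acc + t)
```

item=4: <6, acc = 0+4 = 4; t=1
item=10: not <6, acc = 4-1 = 3; t=11
item=-2: <6, acc = 3+(-2) = 1; t=12
item=13: not <6, acc = 1-1 = 0; t=25
item=8: not <6, acc = 0-1 = -1; t=33
item=4: <6, acc = (-1)+4 = 3; t=34
item=7: not <6, acc = 3-1 = 2; t=41
item=-1: <6, acc = 2+(-1) = 1; t=42
item=-3: <6, acc = 1+(-3) = -2; t=43
acc+t = (-2)+43 = 41

41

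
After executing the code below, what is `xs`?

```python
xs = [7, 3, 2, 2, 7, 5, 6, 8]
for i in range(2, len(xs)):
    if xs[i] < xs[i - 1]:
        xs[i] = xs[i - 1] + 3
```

[7, 3, 6, 9, 12, 15, 18, 21]

i=2: 2<3, xs[2] = 3+3 = 6 → [7, 3, 6, 2, 7, 5, 6, 8]
i=3: 2<6, xs[3] = 6+3 = 9 → [7, 3, 6, 9, 7, 5, 6, 8]
i=4: 7<9, xs[4] = 9+3 = 12 → [7, 3, 6, 9, 12, 5, 6, 8]
i=5: 5<12, xs[5] = 12+3 = 15 → [7, 3, 6, 9, 12, 15, 6, 8]
i=6: 6<15, xs[6] = 15+3 = 18 → [7, 3, 6, 9, 12, 15, 18, 8]
i=7: 8<18, xs[7] = 18+3 = 21 → [7, 3, 6, 9, 12, 15, 18, 21]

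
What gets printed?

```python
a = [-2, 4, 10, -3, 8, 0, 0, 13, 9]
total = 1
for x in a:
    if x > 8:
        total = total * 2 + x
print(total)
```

83

x=-2: not >8
x=4: not >8
x=10: >8, total = 1*2+10 = 12
x=-3: not >8
x=8: not >8
x=0: not >8
x=0: not >8
x=13: >8, total = 12*2+13 = 37
x=9: >8, total = 37*2+9 = 83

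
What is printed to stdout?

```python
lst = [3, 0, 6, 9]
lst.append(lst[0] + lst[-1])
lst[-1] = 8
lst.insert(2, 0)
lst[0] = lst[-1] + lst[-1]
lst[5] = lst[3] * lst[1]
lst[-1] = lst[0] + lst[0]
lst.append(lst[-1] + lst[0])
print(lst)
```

append lst[0]+lst[-1] = 3+9 = 12 → [3, 0, 6, 9, 12]
lst[-1] = 8 → [3, 0, 6, 9, 8]
insert 0 at 2 → [3, 0, 0, 6, 9, 8]
lst[0] = lst[-1]+lst[-1] = 8+8 = 16 → [16, 0, 0, 6, 9, 8]
lst[5] = lst[3]*lst[1] = 6*0 = 0 → [16, 0, 0, 6, 9, 0]
lst[-1] = lst[0]+lst[0] = 16+16 = 32 → [16, 0, 0, 6, 9, 32]
append lst[-1]+lst[0] = 32+16 = 48 → [16, 0, 0, 6, 9, 32, 48]

[16, 0, 0, 6, 9, 32, 48]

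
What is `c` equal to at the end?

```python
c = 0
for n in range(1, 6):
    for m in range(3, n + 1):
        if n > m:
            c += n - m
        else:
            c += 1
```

7

n=3,m=3: not 3>3, c = 0+1 = 1
n=4,m=3: 4>3, c = 1+1 = 2
n=4,m=4: not 4>4, c = 2+1 = 3
n=5,m=3: 5>3, c = 3+2 = 5
n=5,m=4: 5>4, c = 5+1 = 6
n=5,m=5: not 5>5, c = 6+1 = 7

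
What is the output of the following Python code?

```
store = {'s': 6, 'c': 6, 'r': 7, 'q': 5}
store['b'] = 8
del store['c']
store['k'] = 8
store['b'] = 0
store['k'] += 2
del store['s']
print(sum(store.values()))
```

22

store['b'] = 8 → {'s': 6, 'c': 6, 'r': 7, 'q': 5, 'b': 8}
del 'c' → {'s': 6, 'r': 7, 'q': 5, 'b': 8}
store['k'] = 8 → {'s': 6, 'r': 7, 'q': 5, 'b': 8, 'k': 8}
store['b'] = 0 → {'s': 6, 'r': 7, 'q': 5, 'b': 0, 'k': 8}
store['k'] = 8+2 = 10 → {'s': 6, 'r': 7, 'q': 5, 'b': 0, 'k': 10}
del 's' → {'r': 7, 'q': 5, 'b': 0, 'k': 10}
sum of values = 22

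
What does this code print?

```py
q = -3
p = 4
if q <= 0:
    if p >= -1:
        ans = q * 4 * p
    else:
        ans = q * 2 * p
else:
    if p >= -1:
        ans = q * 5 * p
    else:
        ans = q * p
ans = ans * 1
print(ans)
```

-48

q=-3, p=4
q <= 0 is True; p >= -1 is True
→ ans = q * 4 * p = -48
ans = (-48)*1 = -48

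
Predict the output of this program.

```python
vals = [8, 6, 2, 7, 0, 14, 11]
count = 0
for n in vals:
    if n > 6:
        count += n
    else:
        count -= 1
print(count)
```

n=8: >6, count = 0+8 = 8
n=6: not >6, count = 8-1 = 7
n=2: not >6, count = 7-1 = 6
n=7: >6, count = 6+7 = 13
n=0: not >6, count = 13-1 = 12
n=14: >6, count = 12+14 = 26
n=11: >6, count = 26+11 = 37

37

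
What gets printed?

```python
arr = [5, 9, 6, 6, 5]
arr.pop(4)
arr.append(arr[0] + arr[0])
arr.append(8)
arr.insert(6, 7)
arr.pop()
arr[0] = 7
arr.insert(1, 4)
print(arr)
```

pop(4) removes 5 → [5, 9, 6, 6]
append arr[0]+arr[0] = 5+5 = 10 → [5, 9, 6, 6, 10]
append 8 → [5, 9, 6, 6, 10, 8]
insert 7 at 6 → [5, 9, 6, 6, 10, 8, 7]
pop() removes 7 → [5, 9, 6, 6, 10, 8]
arr[0] = 7 → [7, 9, 6, 6, 10, 8]
insert 4 at 1 → [7, 4, 9, 6, 6, 10, 8]

[7, 4, 9, 6, 6, 10, 8]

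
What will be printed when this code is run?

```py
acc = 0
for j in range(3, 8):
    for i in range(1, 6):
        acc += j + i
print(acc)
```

200

j=3,i=1: acc = 0+4 = 4
j=3,i=2: acc = 4+5 = 9
j=3,i=3: acc = 9+6 = 15
j=3,i=4: acc = 15+7 = 22
j=3,i=5: acc = 22+8 = 30
j=4,i=1: acc = 30+5 = 35
j=4,i=2: acc = 35+6 = 41
j=4,i=3: acc = 41+7 = 48
j=4,i=4: acc = 48+8 = 56
j=4,i=5: acc = 56+9 = 65
j=5,i=1: acc = 65+6 = 71
j=5,i=2: acc = 71+7 = 78
j=5,i=3: acc = 78+8 = 86
j=5,i=4: acc = 86+9 = 95
j=5,i=5: acc = 95+10 = 105
j=6,i=1: acc = 105+7 = 112
j=6,i=2: acc = 112+8 = 120
j=6,i=3: acc = 120+9 = 129
j=6,i=4: acc = 129+10 = 139
j=6,i=5: acc = 139+11 = 150
j=7,i=1: acc = 150+8 = 158
j=7,i=2: acc = 158+9 = 167
j=7,i=3: acc = 167+10 = 177
j=7,i=4: acc = 177+11 = 188
j=7,i=5: acc = 188+12 = 200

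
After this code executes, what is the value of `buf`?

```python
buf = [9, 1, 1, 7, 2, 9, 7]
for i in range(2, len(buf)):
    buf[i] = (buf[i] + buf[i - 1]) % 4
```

i=2: buf[2] = (1+1)%4 = 2 → [9, 1, 2, 7, 2, 9, 7]
i=3: buf[3] = (7+2)%4 = 1 → [9, 1, 2, 1, 2, 9, 7]
i=4: buf[4] = (2+1)%4 = 3 → [9, 1, 2, 1, 3, 9, 7]
i=5: buf[5] = (9+3)%4 = 0 → [9, 1, 2, 1, 3, 0, 7]
i=6: buf[6] = (7+0)%4 = 3 → [9, 1, 2, 1, 3, 0, 3]

[9, 1, 2, 1, 3, 0, 3]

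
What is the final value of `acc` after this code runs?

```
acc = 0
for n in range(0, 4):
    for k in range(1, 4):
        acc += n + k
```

42

n=0,k=1: acc = 0+1 = 1
n=0,k=2: acc = 1+2 = 3
n=0,k=3: acc = 3+3 = 6
n=1,k=1: acc = 6+2 = 8
n=1,k=2: acc = 8+3 = 11
n=1,k=3: acc = 11+4 = 15
n=2,k=1: acc = 15+3 = 18
n=2,k=2: acc = 18+4 = 22
n=2,k=3: acc = 22+5 = 27
n=3,k=1: acc = 27+4 = 31
n=3,k=2: acc = 31+5 = 36
n=3,k=3: acc = 36+6 = 42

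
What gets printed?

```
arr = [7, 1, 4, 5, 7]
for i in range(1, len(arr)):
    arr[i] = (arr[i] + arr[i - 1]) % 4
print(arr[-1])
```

i=1: arr[1] = (1+7)%4 = 0 → [7, 0, 4, 5, 7]
i=2: arr[2] = (4+0)%4 = 0 → [7, 0, 0, 5, 7]
i=3: arr[3] = (5+0)%4 = 1 → [7, 0, 0, 1, 7]
i=4: arr[4] = (7+1)%4 = 0 → [7, 0, 0, 1, 0]

0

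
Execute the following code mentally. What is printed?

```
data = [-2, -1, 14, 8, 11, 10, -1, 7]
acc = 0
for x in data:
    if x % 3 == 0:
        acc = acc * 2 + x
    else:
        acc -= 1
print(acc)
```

x=-2: not %3==0, acc = 0-1 = -1
x=-1: not %3==0, acc = (-1)-1 = -2
x=14: not %3==0, acc = (-2)-1 = -3
x=8: not %3==0, acc = (-3)-1 = -4
x=11: not %3==0, acc = (-4)-1 = -5
x=10: not %3==0, acc = (-5)-1 = -6
x=-1: not %3==0, acc = (-6)-1 = -7
x=7: not %3==0, acc = (-7)-1 = -8

-8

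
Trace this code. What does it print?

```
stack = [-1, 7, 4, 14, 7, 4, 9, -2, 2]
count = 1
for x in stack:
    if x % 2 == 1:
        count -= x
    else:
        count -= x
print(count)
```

-43

x=-1: odd, count = 1-(-1) = 2
x=7: odd, count = 2-7 = -5
x=4: not odd, count = (-5)-4 = -9
x=14: not odd, count = (-9)-14 = -23
x=7: odd, count = (-23)-7 = -30
x=4: not odd, count = (-30)-4 = -34
x=9: odd, count = (-34)-9 = -43
x=-2: not odd, count = (-43)-(-2) = -41
x=2: not odd, count = (-41)-2 = -43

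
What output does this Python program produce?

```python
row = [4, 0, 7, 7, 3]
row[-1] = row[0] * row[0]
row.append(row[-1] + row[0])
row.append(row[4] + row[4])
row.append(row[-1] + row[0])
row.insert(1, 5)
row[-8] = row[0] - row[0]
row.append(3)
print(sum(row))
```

125

row[-1] = row[0]*row[0] = 4*4 = 16 → [4, 0, 7, 7, 16]
append row[-1]+row[0] = 16+4 = 20 → [4, 0, 7, 7, 16, 20]
append row[4]+row[4] = 16+16 = 32 → [4, 0, 7, 7, 16, 20, 32]
append row[-1]+row[0] = 32+4 = 36 → [4, 0, 7, 7, 16, 20, 32, 36]
insert 5 at 1 → [4, 5, 0, 7, 7, 16, 20, 32, 36]
row[-8] = row[0]-row[0] = 4-4 = 0 → [4, 0, 0, 7, 7, 16, 20, 32, 36]
append 3 → [4, 0, 0, 7, 7, 16, 20, 32, 36, 3]
sum = 125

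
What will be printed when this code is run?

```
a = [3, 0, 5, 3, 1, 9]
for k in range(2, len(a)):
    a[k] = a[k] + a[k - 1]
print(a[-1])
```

k=2: a[2] = 5+0 = 5 → [3, 0, 5, 3, 1, 9]
k=3: a[3] = 3+5 = 8 → [3, 0, 5, 8, 1, 9]
k=4: a[4] = 1+8 = 9 → [3, 0, 5, 8, 9, 9]
k=5: a[5] = 9+9 = 18 → [3, 0, 5, 8, 9, 18]

18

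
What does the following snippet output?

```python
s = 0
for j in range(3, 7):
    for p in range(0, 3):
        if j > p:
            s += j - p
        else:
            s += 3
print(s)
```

42

j=3,p=0: 3>0, s = 0+3 = 3
j=3,p=1: 3>1, s = 3+2 = 5
j=3,p=2: 3>2, s = 5+1 = 6
j=4,p=0: 4>0, s = 6+4 = 10
j=4,p=1: 4>1, s = 10+3 = 13
j=4,p=2: 4>2, s = 13+2 = 15
j=5,p=0: 5>0, s = 15+5 = 20
j=5,p=1: 5>1, s = 20+4 = 24
j=5,p=2: 5>2, s = 24+3 = 27
j=6,p=0: 6>0, s = 27+6 = 33
j=6,p=1: 6>1, s = 33+5 = 38
j=6,p=2: 6>2, s = 38+4 = 42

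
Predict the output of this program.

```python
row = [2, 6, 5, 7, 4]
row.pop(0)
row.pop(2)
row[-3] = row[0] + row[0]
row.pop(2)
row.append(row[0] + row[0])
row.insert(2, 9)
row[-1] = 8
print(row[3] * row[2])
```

pop(0) removes 2 → [6, 5, 7, 4]
pop(2) removes 7 → [6, 5, 4]
row[-3] = row[0]+row[0] = 6+6 = 12 → [12, 5, 4]
pop(2) removes 4 → [12, 5]
append row[0]+row[0] = 12+12 = 24 → [12, 5, 24]
insert 9 at 2 → [12, 5, 9, 24]
row[-1] = 8 → [12, 5, 9, 8]
row[3]*row[2] = 8*9 = 72

72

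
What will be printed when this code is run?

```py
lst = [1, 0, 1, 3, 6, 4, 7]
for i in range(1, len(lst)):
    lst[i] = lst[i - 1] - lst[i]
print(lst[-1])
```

-20

i=1: lst[1] = 1-0 = 1 → [1, 1, 1, 3, 6, 4, 7]
i=2: lst[2] = 1-1 = 0 → [1, 1, 0, 3, 6, 4, 7]
i=3: lst[3] = 0-3 = -3 → [1, 1, 0, -3, 6, 4, 7]
i=4: lst[4] = (-3)-6 = -9 → [1, 1, 0, -3, -9, 4, 7]
i=5: lst[5] = (-9)-4 = -13 → [1, 1, 0, -3, -9, -13, 7]
i=6: lst[6] = (-13)-7 = -20 → [1, 1, 0, -3, -9, -13, -20]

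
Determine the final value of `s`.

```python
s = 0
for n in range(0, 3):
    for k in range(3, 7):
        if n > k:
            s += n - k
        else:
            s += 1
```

12

n=0,k=3: not 0>3, s = 0+1 = 1
n=0,k=4: not 0>4, s = 1+1 = 2
n=0,k=5: not 0>5, s = 2+1 = 3
n=0,k=6: not 0>6, s = 3+1 = 4
n=1,k=3: not 1>3, s = 4+1 = 5
n=1,k=4: not 1>4, s = 5+1 = 6
n=1,k=5: not 1>5, s = 6+1 = 7
n=1,k=6: not 1>6, s = 7+1 = 8
n=2,k=3: not 2>3, s = 8+1 = 9
n=2,k=4: not 2>4, s = 9+1 = 10
n=2,k=5: not 2>5, s = 10+1 = 11
n=2,k=6: not 2>6, s = 11+1 = 12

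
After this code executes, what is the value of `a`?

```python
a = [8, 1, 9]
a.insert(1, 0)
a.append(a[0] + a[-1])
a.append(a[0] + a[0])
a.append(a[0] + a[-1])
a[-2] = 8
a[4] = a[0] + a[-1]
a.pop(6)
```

[8, 0, 1, 9, 32, 8]

insert 0 at 1 → [8, 0, 1, 9]
append a[0]+a[-1] = 8+9 = 17 → [8, 0, 1, 9, 17]
append a[0]+a[0] = 8+8 = 16 → [8, 0, 1, 9, 17, 16]
append a[0]+a[-1] = 8+16 = 24 → [8, 0, 1, 9, 17, 16, 24]
a[-2] = 8 → [8, 0, 1, 9, 17, 8, 24]
a[4] = a[0]+a[-1] = 8+24 = 32 → [8, 0, 1, 9, 32, 8, 24]
pop(6) removes 24 → [8, 0, 1, 9, 32, 8]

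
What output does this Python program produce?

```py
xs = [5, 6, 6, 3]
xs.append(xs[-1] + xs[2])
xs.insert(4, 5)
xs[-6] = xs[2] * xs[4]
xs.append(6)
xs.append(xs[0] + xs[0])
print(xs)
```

[30, 6, 6, 3, 5, 9, 6, 60]

append xs[-1]+xs[2] = 3+6 = 9 → [5, 6, 6, 3, 9]
insert 5 at 4 → [5, 6, 6, 3, 5, 9]
xs[-6] = xs[2]*xs[4] = 6*5 = 30 → [30, 6, 6, 3, 5, 9]
append 6 → [30, 6, 6, 3, 5, 9, 6]
append xs[0]+xs[0] = 30+30 = 60 → [30, 6, 6, 3, 5, 9, 6, 60]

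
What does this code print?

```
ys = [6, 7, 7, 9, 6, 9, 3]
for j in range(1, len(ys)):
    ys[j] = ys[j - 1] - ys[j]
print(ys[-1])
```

-35

j=1: ys[1] = 6-7 = -1 → [6, -1, 7, 9, 6, 9, 3]
j=2: ys[2] = (-1)-7 = -8 → [6, -1, -8, 9, 6, 9, 3]
j=3: ys[3] = (-8)-9 = -17 → [6, -1, -8, -17, 6, 9, 3]
j=4: ys[4] = (-17)-6 = -23 → [6, -1, -8, -17, -23, 9, 3]
j=5: ys[5] = (-23)-9 = -32 → [6, -1, -8, -17, -23, -32, 3]
j=6: ys[6] = (-32)-3 = -35 → [6, -1, -8, -17, -23, -32, -35]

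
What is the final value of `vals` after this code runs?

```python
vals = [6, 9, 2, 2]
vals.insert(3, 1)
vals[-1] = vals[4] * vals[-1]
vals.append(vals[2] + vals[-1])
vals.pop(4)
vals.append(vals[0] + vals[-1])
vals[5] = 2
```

[6, 9, 2, 1, 6, 2]

insert 1 at 3 → [6, 9, 2, 1, 2]
vals[-1] = vals[4]*vals[-1] = 2*2 = 4 → [6, 9, 2, 1, 4]
append vals[2]+vals[-1] = 2+4 = 6 → [6, 9, 2, 1, 4, 6]
pop(4) removes 4 → [6, 9, 2, 1, 6]
append vals[0]+vals[-1] = 6+6 = 12 → [6, 9, 2, 1, 6, 12]
vals[5] = 2 → [6, 9, 2, 1, 6, 2]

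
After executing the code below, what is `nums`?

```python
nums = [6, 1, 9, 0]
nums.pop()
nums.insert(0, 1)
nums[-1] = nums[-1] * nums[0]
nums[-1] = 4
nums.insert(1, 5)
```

pop() removes 0 → [6, 1, 9]
insert 1 at 0 → [1, 6, 1, 9]
nums[-1] = nums[-1]*nums[0] = 9*1 = 9 → [1, 6, 1, 9]
nums[-1] = 4 → [1, 6, 1, 4]
insert 5 at 1 → [1, 5, 6, 1, 4]

[1, 5, 6, 1, 4]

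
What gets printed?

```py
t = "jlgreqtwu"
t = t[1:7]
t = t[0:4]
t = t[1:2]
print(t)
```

slice [1:7] → 'lgreqt'
slice [0:4] → 'lgre'
slice [1:2] → 'g'

g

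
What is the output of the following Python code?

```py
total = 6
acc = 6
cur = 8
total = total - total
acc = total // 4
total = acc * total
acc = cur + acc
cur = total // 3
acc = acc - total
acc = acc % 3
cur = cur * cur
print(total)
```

total = 6-6 = 0
acc = 0//4 = 0
total = 0*0 = 0
acc = 8+0 = 8
cur = 0//3 = 0
acc = 8-0 = 8
acc = 8%3 = 2
cur = 0*0 = 0

0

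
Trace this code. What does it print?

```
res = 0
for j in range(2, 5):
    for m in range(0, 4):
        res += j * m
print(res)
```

j=2,m=0: res = 0+0 = 0
j=2,m=1: res = 0+2 = 2
j=2,m=2: res = 2+4 = 6
j=2,m=3: res = 6+6 = 12
j=3,m=0: res = 12+0 = 12
j=3,m=1: res = 12+3 = 15
j=3,m=2: res = 15+6 = 21
j=3,m=3: res = 21+9 = 30
j=4,m=0: res = 30+0 = 30
j=4,m=1: res = 30+4 = 34
j=4,m=2: res = 34+8 = 42
j=4,m=3: res = 42+12 = 54

54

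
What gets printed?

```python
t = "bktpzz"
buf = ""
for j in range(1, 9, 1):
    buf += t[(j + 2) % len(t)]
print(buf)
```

j=1: add t[3]='p' → 'p'
j=2: add t[4]='z' → 'pz'
j=3: add t[5]='z' → 'pzz'
j=4: add t[0]='b' → 'pzzb'
j=5: add t[1]='k' → 'pzzbk'
j=6: add t[2]='t' → 'pzzbkt'
j=7: add t[3]='p' → 'pzzbktp'
j=8: add t[4]='z' → 'pzzbktpz'

pzzbktpz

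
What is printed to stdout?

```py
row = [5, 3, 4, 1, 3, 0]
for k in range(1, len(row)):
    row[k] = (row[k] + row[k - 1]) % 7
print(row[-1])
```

k=1: row[1] = (3+5)%7 = 1 → [5, 1, 4, 1, 3, 0]
k=2: row[2] = (4+1)%7 = 5 → [5, 1, 5, 1, 3, 0]
k=3: row[3] = (1+5)%7 = 6 → [5, 1, 5, 6, 3, 0]
k=4: row[4] = (3+6)%7 = 2 → [5, 1, 5, 6, 2, 0]
k=5: row[5] = (0+2)%7 = 2 → [5, 1, 5, 6, 2, 2]

2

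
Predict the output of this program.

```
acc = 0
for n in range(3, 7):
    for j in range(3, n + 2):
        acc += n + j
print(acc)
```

130

n=3,j=3: acc = 0+6 = 6
n=3,j=4: acc = 6+7 = 13
n=4,j=3: acc = 13+7 = 20
n=4,j=4: acc = 20+8 = 28
n=4,j=5: acc = 28+9 = 37
n=5,j=3: acc = 37+8 = 45
n=5,j=4: acc = 45+9 = 54
n=5,j=5: acc = 54+10 = 64
n=5,j=6: acc = 64+11 = 75
n=6,j=3: acc = 75+9 = 84
n=6,j=4: acc = 84+10 = 94
n=6,j=5: acc = 94+11 = 105
n=6,j=6: acc = 105+12 = 117
n=6,j=7: acc = 117+13 = 130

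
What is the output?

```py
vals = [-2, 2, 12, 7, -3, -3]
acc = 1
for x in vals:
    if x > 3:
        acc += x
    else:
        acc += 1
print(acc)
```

24

x=-2: not >3, acc = 1+1 = 2
x=2: not >3, acc = 2+1 = 3
x=12: >3, acc = 3+12 = 15
x=7: >3, acc = 15+7 = 22
x=-3: not >3, acc = 22+1 = 23
x=-3: not >3, acc = 23+1 = 24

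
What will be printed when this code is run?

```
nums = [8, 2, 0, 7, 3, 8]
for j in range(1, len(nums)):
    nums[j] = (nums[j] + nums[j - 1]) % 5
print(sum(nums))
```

j=1: nums[1] = (2+8)%5 = 0 → [8, 0, 0, 7, 3, 8]
j=2: nums[2] = (0+0)%5 = 0 → [8, 0, 0, 7, 3, 8]
j=3: nums[3] = (7+0)%5 = 2 → [8, 0, 0, 2, 3, 8]
j=4: nums[4] = (3+2)%5 = 0 → [8, 0, 0, 2, 0, 8]
j=5: nums[5] = (8+0)%5 = 3 → [8, 0, 0, 2, 0, 3]
sum = 13

13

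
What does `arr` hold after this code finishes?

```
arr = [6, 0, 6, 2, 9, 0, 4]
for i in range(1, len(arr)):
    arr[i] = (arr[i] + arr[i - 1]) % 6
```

i=1: arr[1] = (0+6)%6 = 0 → [6, 0, 6, 2, 9, 0, 4]
i=2: arr[2] = (6+0)%6 = 0 → [6, 0, 0, 2, 9, 0, 4]
i=3: arr[3] = (2+0)%6 = 2 → [6, 0, 0, 2, 9, 0, 4]
i=4: arr[4] = (9+2)%6 = 5 → [6, 0, 0, 2, 5, 0, 4]
i=5: arr[5] = (0+5)%6 = 5 → [6, 0, 0, 2, 5, 5, 4]
i=6: arr[6] = (4+5)%6 = 3 → [6, 0, 0, 2, 5, 5, 3]

[6, 0, 0, 2, 5, 5, 3]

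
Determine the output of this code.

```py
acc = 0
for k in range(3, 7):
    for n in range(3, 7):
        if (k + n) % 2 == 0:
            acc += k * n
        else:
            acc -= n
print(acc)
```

128

k=3,n=3: even sum, acc = 0+9 = 9
k=3,n=4: odd sum, acc = 9-4 = 5
k=3,n=5: even sum, acc = 5+15 = 20
k=3,n=6: odd sum, acc = 20-6 = 14
k=4,n=3: odd sum, acc = 14-3 = 11
k=4,n=4: even sum, acc = 11+16 = 27
k=4,n=5: odd sum, acc = 27-5 = 22
k=4,n=6: even sum, acc = 22+24 = 46
k=5,n=3: even sum, acc = 46+15 = 61
k=5,n=4: odd sum, acc = 61-4 = 57
k=5,n=5: even sum, acc = 57+25 = 82
k=5,n=6: odd sum, acc = 82-6 = 76
k=6,n=3: odd sum, acc = 76-3 = 73
k=6,n=4: even sum, acc = 73+24 = 97
k=6,n=5: odd sum, acc = 97-5 = 92
k=6,n=6: even sum, acc = 92+36 = 128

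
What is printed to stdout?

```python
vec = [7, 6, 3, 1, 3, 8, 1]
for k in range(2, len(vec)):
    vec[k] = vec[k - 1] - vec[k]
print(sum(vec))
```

k=2: vec[2] = 6-3 = 3 → [7, 6, 3, 1, 3, 8, 1]
k=3: vec[3] = 3-1 = 2 → [7, 6, 3, 2, 3, 8, 1]
k=4: vec[4] = 2-3 = -1 → [7, 6, 3, 2, -1, 8, 1]
k=5: vec[5] = (-1)-8 = -9 → [7, 6, 3, 2, -1, -9, 1]
k=6: vec[6] = (-9)-1 = -10 → [7, 6, 3, 2, -1, -9, -10]
sum = -2

-2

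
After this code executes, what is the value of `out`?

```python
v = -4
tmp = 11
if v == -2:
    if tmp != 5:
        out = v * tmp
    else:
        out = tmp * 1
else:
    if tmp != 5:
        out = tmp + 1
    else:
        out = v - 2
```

v=-4, tmp=11
v == -2 is False; tmp != 5 is True
→ out = tmp + 1 = 12

12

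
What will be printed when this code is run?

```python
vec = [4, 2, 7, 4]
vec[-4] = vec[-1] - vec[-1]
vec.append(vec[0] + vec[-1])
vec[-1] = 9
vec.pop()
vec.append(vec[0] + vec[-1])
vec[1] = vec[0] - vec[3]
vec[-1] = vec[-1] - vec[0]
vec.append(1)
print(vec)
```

[0, -4, 7, 4, 4, 1]

vec[-4] = vec[-1]-vec[-1] = 4-4 = 0 → [0, 2, 7, 4]
append vec[0]+vec[-1] = 0+4 = 4 → [0, 2, 7, 4, 4]
vec[-1] = 9 → [0, 2, 7, 4, 9]
pop() removes 9 → [0, 2, 7, 4]
append vec[0]+vec[-1] = 0+4 = 4 → [0, 2, 7, 4, 4]
vec[1] = vec[0]-vec[3] = 0-4 = -4 → [0, -4, 7, 4, 4]
vec[-1] = vec[-1]-vec[0] = 4-0 = 4 → [0, -4, 7, 4, 4]
append 1 → [0, -4, 7, 4, 4, 1]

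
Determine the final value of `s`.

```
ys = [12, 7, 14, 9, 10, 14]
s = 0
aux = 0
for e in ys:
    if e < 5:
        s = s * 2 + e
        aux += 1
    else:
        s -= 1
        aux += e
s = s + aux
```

60

e=12: not <5, s = 0-1 = -1; aux=12
e=7: not <5, s = (-1)-1 = -2; aux=19
e=14: not <5, s = (-2)-1 = -3; aux=33
e=9: not <5, s = (-3)-1 = -4; aux=42
e=10: not <5, s = (-4)-1 = -5; aux=52
e=14: not <5, s = (-5)-1 = -6; aux=66
s+aux = (-6)+66 = 60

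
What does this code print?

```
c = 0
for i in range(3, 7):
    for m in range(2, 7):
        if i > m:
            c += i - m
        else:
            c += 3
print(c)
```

i=3,m=2: 3>2, c = 0+1 = 1
i=3,m=3: not 3>3, c = 1+3 = 4
i=3,m=4: not 3>4, c = 4+3 = 7
i=3,m=5: not 3>5, c = 7+3 = 10
i=3,m=6: not 3>6, c = 10+3 = 13
i=4,m=2: 4>2, c = 13+2 = 15
i=4,m=3: 4>3, c = 15+1 = 16
i=4,m=4: not 4>4, c = 16+3 = 19
i=4,m=5: not 4>5, c = 19+3 = 22
i=4,m=6: not 4>6, c = 22+3 = 25
i=5,m=2: 5>2, c = 25+3 = 28
i=5,m=3: 5>3, c = 28+2 = 30
i=5,m=4: 5>4, c = 30+1 = 31
i=5,m=5: not 5>5, c = 31+3 = 34
i=5,m=6: not 5>6, c = 34+3 = 37
i=6,m=2: 6>2, c = 37+4 = 41
i=6,m=3: 6>3, c = 41+3 = 44
i=6,m=4: 6>4, c = 44+2 = 46
i=6,m=5: 6>5, c = 46+1 = 47
i=6,m=6: not 6>6, c = 47+3 = 50

50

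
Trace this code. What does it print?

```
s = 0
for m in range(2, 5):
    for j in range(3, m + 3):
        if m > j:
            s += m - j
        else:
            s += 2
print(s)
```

17

m=2,j=3: not 2>3, s = 0+2 = 2
m=2,j=4: not 2>4, s = 2+2 = 4
m=3,j=3: not 3>3, s = 4+2 = 6
m=3,j=4: not 3>4, s = 6+2 = 8
m=3,j=5: not 3>5, s = 8+2 = 10
m=4,j=3: 4>3, s = 10+1 = 11
m=4,j=4: not 4>4, s = 11+2 = 13
m=4,j=5: not 4>5, s = 13+2 = 15
m=4,j=6: not 4>6, s = 15+2 = 17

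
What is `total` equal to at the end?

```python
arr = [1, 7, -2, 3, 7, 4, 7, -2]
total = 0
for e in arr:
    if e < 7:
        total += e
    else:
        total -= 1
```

1

e=1: <7, total = 0+1 = 1
e=7: not <7, total = 1-1 = 0
e=-2: <7, total = 0+(-2) = -2
e=3: <7, total = (-2)+3 = 1
e=7: not <7, total = 1-1 = 0
e=4: <7, total = 0+4 = 4
e=7: not <7, total = 4-1 = 3
e=-2: <7, total = 3+(-2) = 1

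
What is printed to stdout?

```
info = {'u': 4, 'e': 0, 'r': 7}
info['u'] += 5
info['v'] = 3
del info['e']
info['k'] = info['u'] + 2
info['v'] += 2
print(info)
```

{'u': 9, 'r': 7, 'v': 5, 'k': 11}

info['u'] = 4+5 = 9 → {'u': 9, 'e': 0, 'r': 7}
info['v'] = 3 → {'u': 9, 'e': 0, 'r': 7, 'v': 3}
del 'e' → {'u': 9, 'r': 7, 'v': 3}
info['k'] = info['u']+2 = 11 → {'u': 9, 'r': 7, 'v': 3, 'k': 11}
info['v'] = 3+2 = 5 → {'u': 9, 'r': 7, 'v': 5, 'k': 11}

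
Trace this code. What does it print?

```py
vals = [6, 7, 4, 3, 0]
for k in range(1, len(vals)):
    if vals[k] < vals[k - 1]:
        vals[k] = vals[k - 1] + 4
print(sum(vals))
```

k=1: 7>=6, unchanged → [6, 7, 4, 3, 0]
k=2: 4<7, vals[2] = 7+4 = 11 → [6, 7, 11, 3, 0]
k=3: 3<11, vals[3] = 11+4 = 15 → [6, 7, 11, 15, 0]
k=4: 0<15, vals[4] = 15+4 = 19 → [6, 7, 11, 15, 19]
sum = 58

58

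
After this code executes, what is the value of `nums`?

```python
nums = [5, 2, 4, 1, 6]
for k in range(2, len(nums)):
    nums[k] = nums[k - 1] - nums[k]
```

k=2: nums[2] = 2-4 = -2 → [5, 2, -2, 1, 6]
k=3: nums[3] = (-2)-1 = -3 → [5, 2, -2, -3, 6]
k=4: nums[4] = (-3)-6 = -9 → [5, 2, -2, -3, -9]

[5, 2, -2, -3, -9]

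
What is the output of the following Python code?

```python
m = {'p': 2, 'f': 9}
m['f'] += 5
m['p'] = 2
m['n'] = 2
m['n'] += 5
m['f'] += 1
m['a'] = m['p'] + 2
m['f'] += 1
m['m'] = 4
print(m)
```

{'p': 2, 'f': 16, 'n': 7, 'a': 4, 'm': 4}

m['f'] = 9+5 = 14 → {'p': 2, 'f': 14}
m['p'] = 2 → {'p': 2, 'f': 14}
m['n'] = 2 → {'p': 2, 'f': 14, 'n': 2}
m['n'] = 2+5 = 7 → {'p': 2, 'f': 14, 'n': 7}
m['f'] = 14+1 = 15 → {'p': 2, 'f': 15, 'n': 7}
m['a'] = m['p']+2 = 4 → {'p': 2, 'f': 15, 'n': 7, 'a': 4}
m['f'] = 15+1 = 16 → {'p': 2, 'f': 16, 'n': 7, 'a': 4}
m['m'] = 4 → {'p': 2, 'f': 16, 'n': 7, 'a': 4, 'm': 4}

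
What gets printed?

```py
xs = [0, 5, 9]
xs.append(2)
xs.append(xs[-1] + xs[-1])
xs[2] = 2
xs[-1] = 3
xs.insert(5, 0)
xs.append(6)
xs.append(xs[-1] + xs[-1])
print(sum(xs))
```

append 2 → [0, 5, 9, 2]
append xs[-1]+xs[-1] = 2+2 = 4 → [0, 5, 9, 2, 4]
xs[2] = 2 → [0, 5, 2, 2, 4]
xs[-1] = 3 → [0, 5, 2, 2, 3]
insert 0 at 5 → [0, 5, 2, 2, 3, 0]
append 6 → [0, 5, 2, 2, 3, 0, 6]
append xs[-1]+xs[-1] = 6+6 = 12 → [0, 5, 2, 2, 3, 0, 6, 12]
sum = 30

30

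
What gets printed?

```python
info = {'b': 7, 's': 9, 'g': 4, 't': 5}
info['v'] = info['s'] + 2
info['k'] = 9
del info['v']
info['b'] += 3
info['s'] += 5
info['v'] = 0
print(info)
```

{'b': 10, 's': 14, 'g': 4, 't': 5, 'k': 9, 'v': 0}

info['v'] = info['s']+2 = 11 → {'b': 7, 's': 9, 'g': 4, 't': 5, 'v': 11}
info['k'] = 9 → {'b': 7, 's': 9, 'g': 4, 't': 5, 'v': 11, 'k': 9}
del 'v' → {'b': 7, 's': 9, 'g': 4, 't': 5, 'k': 9}
info['b'] = 7+3 = 10 → {'b': 10, 's': 9, 'g': 4, 't': 5, 'k': 9}
info['s'] = 9+5 = 14 → {'b': 10, 's': 14, 'g': 4, 't': 5, 'k': 9}
info['v'] = 0 → {'b': 10, 's': 14, 'g': 4, 't': 5, 'k': 9, 'v': 0}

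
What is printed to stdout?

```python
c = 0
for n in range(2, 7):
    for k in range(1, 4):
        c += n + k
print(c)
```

n=2,k=1: c = 0+3 = 3
n=2,k=2: c = 3+4 = 7
n=2,k=3: c = 7+5 = 12
n=3,k=1: c = 12+4 = 16
n=3,k=2: c = 16+5 = 21
n=3,k=3: c = 21+6 = 27
n=4,k=1: c = 27+5 = 32
n=4,k=2: c = 32+6 = 38
n=4,k=3: c = 38+7 = 45
n=5,k=1: c = 45+6 = 51
n=5,k=2: c = 51+7 = 58
n=5,k=3: c = 58+8 = 66
n=6,k=1: c = 66+7 = 73
n=6,k=2: c = 73+8 = 81
n=6,k=3: c = 81+9 = 90

90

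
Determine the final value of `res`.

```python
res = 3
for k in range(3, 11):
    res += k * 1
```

k=3: res = 3+3*1 = 6
k=4: res = 6+4*1 = 10
k=5: res = 10+5*1 = 15
k=6: res = 15+6*1 = 21
k=7: res = 21+7*1 = 28
k=8: res = 28+8*1 = 36
k=9: res = 36+9*1 = 45
k=10: res = 45+10*1 = 55

55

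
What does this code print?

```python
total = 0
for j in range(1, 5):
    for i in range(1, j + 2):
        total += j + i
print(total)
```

74

j=1,i=1: total = 0+2 = 2
j=1,i=2: total = 2+3 = 5
j=2,i=1: total = 5+3 = 8
j=2,i=2: total = 8+4 = 12
j=2,i=3: total = 12+5 = 17
j=3,i=1: total = 17+4 = 21
j=3,i=2: total = 21+5 = 26
j=3,i=3: total = 26+6 = 32
j=3,i=4: total = 32+7 = 39
j=4,i=1: total = 39+5 = 44
j=4,i=2: total = 44+6 = 50
j=4,i=3: total = 50+7 = 57
j=4,i=4: total = 57+8 = 65
j=4,i=5: total = 65+9 = 74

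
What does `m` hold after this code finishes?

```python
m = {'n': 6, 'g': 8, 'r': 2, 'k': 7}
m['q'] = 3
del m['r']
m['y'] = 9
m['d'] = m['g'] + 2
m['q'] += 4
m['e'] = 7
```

m['q'] = 3 → {'n': 6, 'g': 8, 'r': 2, 'k': 7, 'q': 3}
del 'r' → {'n': 6, 'g': 8, 'k': 7, 'q': 3}
m['y'] = 9 → {'n': 6, 'g': 8, 'k': 7, 'q': 3, 'y': 9}
m['d'] = m['g']+2 = 10 → {'n': 6, 'g': 8, 'k': 7, 'q': 3, 'y': 9, 'd': 10}
m['q'] = 3+4 = 7 → {'n': 6, 'g': 8, 'k': 7, 'q': 7, 'y': 9, 'd': 10}
m['e'] = 7 → {'n': 6, 'g': 8, 'k': 7, 'q': 7, 'y': 9, 'd': 10, 'e': 7}

{'n': 6, 'g': 8, 'k': 7, 'q': 7, 'y': 9, 'd': 10, 'e': 7}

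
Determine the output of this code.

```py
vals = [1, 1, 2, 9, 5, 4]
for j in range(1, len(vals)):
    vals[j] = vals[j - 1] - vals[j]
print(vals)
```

j=1: vals[1] = 1-1 = 0 → [1, 0, 2, 9, 5, 4]
j=2: vals[2] = 0-2 = -2 → [1, 0, -2, 9, 5, 4]
j=3: vals[3] = (-2)-9 = -11 → [1, 0, -2, -11, 5, 4]
j=4: vals[4] = (-11)-5 = -16 → [1, 0, -2, -11, -16, 4]
j=5: vals[5] = (-16)-4 = -20 → [1, 0, -2, -11, -16, -20]

[1, 0, -2, -11, -16, -20]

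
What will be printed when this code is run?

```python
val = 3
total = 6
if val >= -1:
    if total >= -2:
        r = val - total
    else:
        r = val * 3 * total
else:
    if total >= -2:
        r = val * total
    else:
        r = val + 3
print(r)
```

-3

val=3, total=6
val >= -1 is True; total >= -2 is True
→ r = val - total = -3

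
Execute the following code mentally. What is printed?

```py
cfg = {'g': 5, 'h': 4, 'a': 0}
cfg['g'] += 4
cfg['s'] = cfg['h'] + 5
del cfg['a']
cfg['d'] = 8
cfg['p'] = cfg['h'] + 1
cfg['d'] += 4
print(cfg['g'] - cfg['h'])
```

5

cfg['g'] = 5+4 = 9 → {'g': 9, 'h': 4, 'a': 0}
cfg['s'] = cfg['h']+5 = 9 → {'g': 9, 'h': 4, 'a': 0, 's': 9}
del 'a' → {'g': 9, 'h': 4, 's': 9}
cfg['d'] = 8 → {'g': 9, 'h': 4, 's': 9, 'd': 8}
cfg['p'] = cfg['h']+1 = 5 → {'g': 9, 'h': 4, 's': 9, 'd': 8, 'p': 5}
cfg['d'] = 8+4 = 12 → {'g': 9, 'h': 4, 's': 9, 'd': 12, 'p': 5}
cfg['g']-cfg['h'] = 9-4 = 5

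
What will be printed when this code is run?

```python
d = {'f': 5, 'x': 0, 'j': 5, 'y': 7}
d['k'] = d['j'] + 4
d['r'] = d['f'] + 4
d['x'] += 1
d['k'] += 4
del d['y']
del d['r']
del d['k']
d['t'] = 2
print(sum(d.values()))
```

d['k'] = d['j']+4 = 9 → {'f': 5, 'x': 0, 'j': 5, 'y': 7, 'k': 9}
d['r'] = d['f']+4 = 9 → {'f': 5, 'x': 0, 'j': 5, 'y': 7, 'k': 9, 'r': 9}
d['x'] = 0+1 = 1 → {'f': 5, 'x': 1, 'j': 5, 'y': 7, 'k': 9, 'r': 9}
d['k'] = 9+4 = 13 → {'f': 5, 'x': 1, 'j': 5, 'y': 7, 'k': 13, 'r': 9}
del 'y' → {'f': 5, 'x': 1, 'j': 5, 'k': 13, 'r': 9}
del 'r' → {'f': 5, 'x': 1, 'j': 5, 'k': 13}
del 'k' → {'f': 5, 'x': 1, 'j': 5}
d['t'] = 2 → {'f': 5, 'x': 1, 'j': 5, 't': 2}
sum of values = 13

13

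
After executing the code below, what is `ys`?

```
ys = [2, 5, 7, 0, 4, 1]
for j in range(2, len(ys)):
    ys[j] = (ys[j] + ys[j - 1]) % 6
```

j=2: ys[2] = (7+5)%6 = 0 → [2, 5, 0, 0, 4, 1]
j=3: ys[3] = (0+0)%6 = 0 → [2, 5, 0, 0, 4, 1]
j=4: ys[4] = (4+0)%6 = 4 → [2, 5, 0, 0, 4, 1]
j=5: ys[5] = (1+4)%6 = 5 → [2, 5, 0, 0, 4, 5]

[2, 5, 0, 0, 4, 5]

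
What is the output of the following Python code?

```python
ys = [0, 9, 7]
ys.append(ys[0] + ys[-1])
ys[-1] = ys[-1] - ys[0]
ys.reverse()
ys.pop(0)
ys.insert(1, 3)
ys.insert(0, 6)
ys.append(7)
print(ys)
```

append ys[0]+ys[-1] = 0+7 = 7 → [0, 9, 7, 7]
ys[-1] = ys[-1]-ys[0] = 7-0 = 7 → [0, 9, 7, 7]
reverse → [7, 7, 9, 0]
pop(0) removes 7 → [7, 9, 0]
insert 3 at 1 → [7, 3, 9, 0]
insert 6 at 0 → [6, 7, 3, 9, 0]
append 7 → [6, 7, 3, 9, 0, 7]

[6, 7, 3, 9, 0, 7]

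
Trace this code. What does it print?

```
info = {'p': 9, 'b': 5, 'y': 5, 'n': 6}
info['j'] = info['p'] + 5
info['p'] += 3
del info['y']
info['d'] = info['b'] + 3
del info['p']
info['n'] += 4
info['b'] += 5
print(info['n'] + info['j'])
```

info['j'] = info['p']+5 = 14 → {'p': 9, 'b': 5, 'y': 5, 'n': 6, 'j': 14}
info['p'] = 9+3 = 12 → {'p': 12, 'b': 5, 'y': 5, 'n': 6, 'j': 14}
del 'y' → {'p': 12, 'b': 5, 'n': 6, 'j': 14}
info['d'] = info['b']+3 = 8 → {'p': 12, 'b': 5, 'n': 6, 'j': 14, 'd': 8}
del 'p' → {'b': 5, 'n': 6, 'j': 14, 'd': 8}
info['n'] = 6+4 = 10 → {'b': 5, 'n': 10, 'j': 14, 'd': 8}
info['b'] = 5+5 = 10 → {'b': 10, 'n': 10, 'j': 14, 'd': 8}
info['n']+info['j'] = 10+14 = 24

24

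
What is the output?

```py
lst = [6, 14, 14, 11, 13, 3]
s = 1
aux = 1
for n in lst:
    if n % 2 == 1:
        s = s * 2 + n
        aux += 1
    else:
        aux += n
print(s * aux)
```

3078

n=6: not odd; aux=7
n=14: not odd; aux=21
n=14: not odd; aux=35
n=11: odd, s = 1*2+11 = 13; aux=36
n=13: odd, s = 13*2+13 = 39; aux=37
n=3: odd, s = 39*2+3 = 81; aux=38
s*aux = 81*38 = 3078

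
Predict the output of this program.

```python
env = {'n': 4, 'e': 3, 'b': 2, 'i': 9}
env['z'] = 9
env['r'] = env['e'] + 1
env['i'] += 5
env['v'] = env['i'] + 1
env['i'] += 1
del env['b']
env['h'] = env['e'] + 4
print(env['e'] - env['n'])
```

env['z'] = 9 → {'n': 4, 'e': 3, 'b': 2, 'i': 9, 'z': 9}
env['r'] = env['e']+1 = 4 → {'n': 4, 'e': 3, 'b': 2, 'i': 9, 'z': 9, 'r': 4}
env['i'] = 9+5 = 14 → {'n': 4, 'e': 3, 'b': 2, 'i': 14, 'z': 9, 'r': 4}
env['v'] = env['i']+1 = 15 → {'n': 4, 'e': 3, 'b': 2, 'i': 14, 'z': 9, 'r': 4, 'v': 15}
env['i'] = 14+1 = 15 → {'n': 4, 'e': 3, 'b': 2, 'i': 15, 'z': 9, 'r': 4, 'v': 15}
del 'b' → {'n': 4, 'e': 3, 'i': 15, 'z': 9, 'r': 4, 'v': 15}
env['h'] = env['e']+4 = 7 → {'n': 4, 'e': 3, 'i': 15, 'z': 9, 'r': 4, 'v': 15, 'h': 7}
env['e']-env['n'] = 3-4 = -1

-1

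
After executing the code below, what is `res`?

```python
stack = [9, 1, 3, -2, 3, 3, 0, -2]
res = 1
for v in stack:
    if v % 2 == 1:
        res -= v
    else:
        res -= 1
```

v=9: odd, res = 1-9 = -8
v=1: odd, res = (-8)-1 = -9
v=3: odd, res = (-9)-3 = -12
v=-2: not odd, res = (-12)-1 = -13
v=3: odd, res = (-13)-3 = -16
v=3: odd, res = (-16)-3 = -19
v=0: not odd, res = (-19)-1 = -20
v=-2: not odd, res = (-20)-1 = -21

-21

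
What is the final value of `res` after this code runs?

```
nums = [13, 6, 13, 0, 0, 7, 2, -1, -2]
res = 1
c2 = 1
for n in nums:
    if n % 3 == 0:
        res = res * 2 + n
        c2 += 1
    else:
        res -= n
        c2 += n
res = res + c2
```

n=13: not %3==0, res = 1-13 = -12; c2=14
n=6: %3==0, res = (-12)*2+6 = -18; c2=15
n=13: not %3==0, res = (-18)-13 = -31; c2=28
n=0: %3==0, res = (-31)*2+0 = -62; c2=29
n=0: %3==0, res = (-62)*2+0 = -124; c2=30
n=7: not %3==0, res = (-124)-7 = -131; c2=37
n=2: not %3==0, res = (-131)-2 = -133; c2=39
n=-1: not %3==0, res = (-133)-(-1) = -132; c2=38
n=-2: not %3==0, res = (-132)-(-2) = -130; c2=36
res+c2 = (-130)+36 = -94

-94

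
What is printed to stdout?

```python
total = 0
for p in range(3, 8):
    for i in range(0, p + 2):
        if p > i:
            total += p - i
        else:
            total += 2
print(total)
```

p=3,i=0: 3>0, total = 0+3 = 3
p=3,i=1: 3>1, total = 3+2 = 5
p=3,i=2: 3>2, total = 5+1 = 6
p=3,i=3: not 3>3, total = 6+2 = 8
p=3,i=4: not 3>4, total = 8+2 = 10
p=4,i=0: 4>0, total = 10+4 = 14
p=4,i=1: 4>1, total = 14+3 = 17
p=4,i=2: 4>2, total = 17+2 = 19
p=4,i=3: 4>3, total = 19+1 = 20
p=4,i=4: not 4>4, total = 20+2 = 22
p=4,i=5: not 4>5, total = 22+2 = 24
p=5,i=0: 5>0, total = 24+5 = 29
p=5,i=1: 5>1, total = 29+4 = 33
p=5,i=2: 5>2, total = 33+3 = 36
p=5,i=3: 5>3, total = 36+2 = 38
p=5,i=4: 5>4, total = 38+1 = 39
p=5,i=5: not 5>5, total = 39+2 = 41
p=5,i=6: not 5>6, total = 41+2 = 43
p=6,i=0: 6>0, total = 43+6 = 49
p=6,i=1: 6>1, total = 49+5 = 54
p=6,i=2: 6>2, total = 54+4 = 58
p=6,i=3: 6>3, total = 58+3 = 61
p=6,i=4: 6>4, total = 61+2 = 63
p=6,i=5: 6>5, total = 63+1 = 64
p=6,i=6: not 6>6, total = 64+2 = 66
p=6,i=7: not 6>7, total = 66+2 = 68
p=7,i=0: 7>0, total = 68+7 = 75
p=7,i=1: 7>1, total = 75+6 = 81
p=7,i=2: 7>2, total = 81+5 = 86
p=7,i=3: 7>3, total = 86+4 = 90
p=7,i=4: 7>4, total = 90+3 = 93
p=7,i=5: 7>5, total = 93+2 = 95
p=7,i=6: 7>6, total = 95+1 = 96
p=7,i=7: not 7>7, total = 96+2 = 98
p=7,i=8: not 7>8, total = 98+2 = 100

100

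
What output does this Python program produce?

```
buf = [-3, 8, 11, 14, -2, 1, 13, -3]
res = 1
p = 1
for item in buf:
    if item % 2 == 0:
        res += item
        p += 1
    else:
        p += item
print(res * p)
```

item=-3: not even; p=-2
item=8: even, res = 1+8 = 9; p=-1
item=11: not even; p=10
item=14: even, res = 9+14 = 23; p=11
item=-2: even, res = 23+(-2) = 21; p=12
item=1: not even; p=13
item=13: not even; p=26
item=-3: not even; p=23
res*p = 21*23 = 483

483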